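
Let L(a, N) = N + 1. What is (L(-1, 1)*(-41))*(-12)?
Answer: 984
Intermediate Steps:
L(a, N) = 1 + N
(L(-1, 1)*(-41))*(-12) = ((1 + 1)*(-41))*(-12) = (2*(-41))*(-12) = -82*(-12) = 984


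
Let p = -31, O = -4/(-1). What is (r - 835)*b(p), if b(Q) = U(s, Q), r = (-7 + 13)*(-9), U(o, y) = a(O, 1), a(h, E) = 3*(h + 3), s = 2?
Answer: -18669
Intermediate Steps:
O = 4 (O = -4*(-1) = 4)
a(h, E) = 9 + 3*h (a(h, E) = 3*(3 + h) = 9 + 3*h)
U(o, y) = 21 (U(o, y) = 9 + 3*4 = 9 + 12 = 21)
r = -54 (r = 6*(-9) = -54)
b(Q) = 21
(r - 835)*b(p) = (-54 - 835)*21 = -889*21 = -18669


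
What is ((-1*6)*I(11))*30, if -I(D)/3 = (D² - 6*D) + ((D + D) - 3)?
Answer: 39960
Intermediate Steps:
I(D) = 9 - 3*D² + 12*D (I(D) = -3*((D² - 6*D) + ((D + D) - 3)) = -3*((D² - 6*D) + (2*D - 3)) = -3*((D² - 6*D) + (-3 + 2*D)) = -3*(-3 + D² - 4*D) = 9 - 3*D² + 12*D)
((-1*6)*I(11))*30 = ((-1*6)*(9 - 3*11² + 12*11))*30 = -6*(9 - 3*121 + 132)*30 = -6*(9 - 363 + 132)*30 = -6*(-222)*30 = 1332*30 = 39960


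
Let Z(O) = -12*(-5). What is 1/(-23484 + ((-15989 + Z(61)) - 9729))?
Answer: -1/49142 ≈ -2.0349e-5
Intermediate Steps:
Z(O) = 60
1/(-23484 + ((-15989 + Z(61)) - 9729)) = 1/(-23484 + ((-15989 + 60) - 9729)) = 1/(-23484 + (-15929 - 9729)) = 1/(-23484 - 25658) = 1/(-49142) = -1/49142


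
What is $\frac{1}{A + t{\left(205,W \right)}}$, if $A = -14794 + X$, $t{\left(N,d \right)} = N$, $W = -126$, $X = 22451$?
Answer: $\frac{1}{7862} \approx 0.00012719$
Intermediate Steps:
$A = 7657$ ($A = -14794 + 22451 = 7657$)
$\frac{1}{A + t{\left(205,W \right)}} = \frac{1}{7657 + 205} = \frac{1}{7862}$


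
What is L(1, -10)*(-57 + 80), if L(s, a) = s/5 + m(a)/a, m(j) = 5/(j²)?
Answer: 897/200 ≈ 4.4850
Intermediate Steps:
m(j) = 5/j²
L(s, a) = 5/a³ + s/5 (L(s, a) = s/5 + (5/a²)/a = s*(⅕) + 5/a³ = s/5 + 5/a³ = 5/a³ + s/5)
L(1, -10)*(-57 + 80) = (5/(-10)³ + (⅕)*1)*(-57 + 80) = (5*(-1/1000) + ⅕)*23 = (-1/200 + ⅕)*23 = (39/200)*23 = 897/200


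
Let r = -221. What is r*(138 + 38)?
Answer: -38896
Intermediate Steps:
r*(138 + 38) = -221*(138 + 38) = -221*176 = -38896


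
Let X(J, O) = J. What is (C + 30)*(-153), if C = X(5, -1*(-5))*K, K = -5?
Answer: -765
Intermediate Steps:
C = -25 (C = 5*(-5) = -25)
(C + 30)*(-153) = (-25 + 30)*(-153) = 5*(-153) = -765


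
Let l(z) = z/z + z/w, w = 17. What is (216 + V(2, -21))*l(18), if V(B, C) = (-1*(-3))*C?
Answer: 315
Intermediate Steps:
V(B, C) = 3*C
l(z) = 1 + z/17 (l(z) = z/z + z/17 = 1 + z*(1/17) = 1 + z/17)
(216 + V(2, -21))*l(18) = (216 + 3*(-21))*(1 + (1/17)*18) = (216 - 63)*(1 + 18/17) = 153*(35/17) = 315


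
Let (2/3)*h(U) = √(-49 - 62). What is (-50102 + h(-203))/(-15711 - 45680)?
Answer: 50102/61391 - 3*I*√111/122782 ≈ 0.81611 - 0.00025742*I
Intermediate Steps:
h(U) = 3*I*√111/2 (h(U) = 3*√(-49 - 62)/2 = 3*√(-111)/2 = 3*(I*√111)/2 = 3*I*√111/2)
(-50102 + h(-203))/(-15711 - 45680) = (-50102 + 3*I*√111/2)/(-15711 - 45680) = (-50102 + 3*I*√111/2)/(-61391) = (-50102 + 3*I*√111/2)*(-1/61391) = 50102/61391 - 3*I*√111/122782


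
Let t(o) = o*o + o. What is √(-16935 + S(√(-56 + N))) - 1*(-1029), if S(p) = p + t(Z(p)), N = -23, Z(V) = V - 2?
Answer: 1029 + √(-17012 - 2*I*√79) ≈ 1029.1 - 130.43*I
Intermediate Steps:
Z(V) = -2 + V
t(o) = o + o² (t(o) = o² + o = o + o²)
S(p) = p + (-1 + p)*(-2 + p) (S(p) = p + (-2 + p)*(1 + (-2 + p)) = p + (-2 + p)*(-1 + p) = p + (-1 + p)*(-2 + p))
√(-16935 + S(√(-56 + N))) - 1*(-1029) = √(-16935 + (√(-56 - 23) + (-1 + √(-56 - 23))*(-2 + √(-56 - 23)))) - 1*(-1029) = √(-16935 + (√(-79) + (-1 + √(-79))*(-2 + √(-79)))) + 1029 = √(-16935 + (I*√79 + (-1 + I*√79)*(-2 + I*√79))) + 1029 = √(-16935 + I*√79 + (-1 + I*√79)*(-2 + I*√79)) + 1029 = 1029 + √(-16935 + I*√79 + (-1 + I*√79)*(-2 + I*√79))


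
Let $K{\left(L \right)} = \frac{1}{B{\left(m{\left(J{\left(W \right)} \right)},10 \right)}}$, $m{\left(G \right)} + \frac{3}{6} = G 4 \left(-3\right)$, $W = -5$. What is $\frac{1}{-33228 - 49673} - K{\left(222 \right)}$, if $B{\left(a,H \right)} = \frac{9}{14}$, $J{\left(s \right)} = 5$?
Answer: $- \frac{1160623}{746109} \approx -1.5556$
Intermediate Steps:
$m{\left(G \right)} = - \frac{1}{2} - 12 G$ ($m{\left(G \right)} = - \frac{1}{2} + G 4 \left(-3\right) = - \frac{1}{2} + 4 G \left(-3\right) = - \frac{1}{2} - 12 G$)
$B{\left(a,H \right)} = \frac{9}{14}$ ($B{\left(a,H \right)} = 9 \cdot \frac{1}{14} = \frac{9}{14}$)
$K{\left(L \right)} = \frac{14}{9}$ ($K{\left(L \right)} = \frac{1}{\frac{9}{14}} = \frac{14}{9}$)
$\frac{1}{-33228 - 49673} - K{\left(222 \right)} = \frac{1}{-33228 - 49673} - \frac{14}{9} = \frac{1}{-82901} - \frac{14}{9} = - \frac{1}{82901} - \frac{14}{9} = - \frac{1160623}{746109}$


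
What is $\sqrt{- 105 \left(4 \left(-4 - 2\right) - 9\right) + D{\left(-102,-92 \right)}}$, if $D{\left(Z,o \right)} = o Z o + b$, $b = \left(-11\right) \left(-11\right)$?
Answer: $i \sqrt{859742} \approx 927.22 i$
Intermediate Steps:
$b = 121$
$D{\left(Z,o \right)} = 121 + Z o^{2}$ ($D{\left(Z,o \right)} = o Z o + 121 = Z o o + 121 = Z o^{2} + 121 = 121 + Z o^{2}$)
$\sqrt{- 105 \left(4 \left(-4 - 2\right) - 9\right) + D{\left(-102,-92 \right)}} = \sqrt{- 105 \left(4 \left(-4 - 2\right) - 9\right) + \left(121 - 102 \left(-92\right)^{2}\right)} = \sqrt{- 105 \left(4 \left(-6\right) - 9\right) + \left(121 - 863328\right)} = \sqrt{- 105 \left(-24 - 9\right) + \left(121 - 863328\right)} = \sqrt{\left(-105\right) \left(-33\right) - 863207} = \sqrt{3465 - 863207} = \sqrt{-859742} = i \sqrt{859742}$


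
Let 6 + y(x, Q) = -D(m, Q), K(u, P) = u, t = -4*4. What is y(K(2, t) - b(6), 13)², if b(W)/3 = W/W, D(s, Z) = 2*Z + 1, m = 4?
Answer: 1089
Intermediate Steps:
t = -16
D(s, Z) = 1 + 2*Z
b(W) = 3 (b(W) = 3*(W/W) = 3*1 = 3)
y(x, Q) = -7 - 2*Q (y(x, Q) = -6 - (1 + 2*Q) = -6 + (-1 - 2*Q) = -7 - 2*Q)
y(K(2, t) - b(6), 13)² = (-7 - 2*13)² = (-7 - 26)² = (-33)² = 1089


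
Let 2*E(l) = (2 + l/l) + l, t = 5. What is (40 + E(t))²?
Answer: 1936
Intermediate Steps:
E(l) = 3/2 + l/2 (E(l) = ((2 + l/l) + l)/2 = ((2 + 1) + l)/2 = (3 + l)/2 = 3/2 + l/2)
(40 + E(t))² = (40 + (3/2 + (½)*5))² = (40 + (3/2 + 5/2))² = (40 + 4)² = 44² = 1936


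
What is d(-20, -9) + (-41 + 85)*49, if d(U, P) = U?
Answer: 2136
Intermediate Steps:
d(-20, -9) + (-41 + 85)*49 = -20 + (-41 + 85)*49 = -20 + 44*49 = -20 + 2156 = 2136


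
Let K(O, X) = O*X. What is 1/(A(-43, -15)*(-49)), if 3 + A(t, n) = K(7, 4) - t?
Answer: -1/3332 ≈ -0.00030012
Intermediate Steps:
A(t, n) = 25 - t (A(t, n) = -3 + (7*4 - t) = -3 + (28 - t) = 25 - t)
1/(A(-43, -15)*(-49)) = 1/((25 - 1*(-43))*(-49)) = 1/((25 + 43)*(-49)) = 1/(68*(-49)) = 1/(-3332) = -1/3332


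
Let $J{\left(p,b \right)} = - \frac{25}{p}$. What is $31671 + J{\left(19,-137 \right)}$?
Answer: $\frac{601724}{19} \approx 31670.0$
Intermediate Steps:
$31671 + J{\left(19,-137 \right)} = 31671 - \frac{25}{19} = \frac{601724}{19}$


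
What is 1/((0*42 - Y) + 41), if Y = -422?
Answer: 1/463 ≈ 0.0021598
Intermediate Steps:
1/((0*42 - Y) + 41) = 1/((0*42 - 1*(-422)) + 41) = 1/((0 + 422) + 41) = 1/(422 + 41) = 1/463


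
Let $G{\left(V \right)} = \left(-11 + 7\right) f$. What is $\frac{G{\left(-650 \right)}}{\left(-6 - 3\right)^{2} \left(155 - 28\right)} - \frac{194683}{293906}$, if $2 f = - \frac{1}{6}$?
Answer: $- \frac{6007818157}{9070233066} \approx -0.66237$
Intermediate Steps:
$f = - \frac{1}{12}$ ($f = \frac{\left(-1\right) \frac{1}{6}}{2} = \frac{1}{2} \left(- \frac{1}{6}\right) = - \frac{1}{12} \approx -0.083333$)
$G{\left(V \right)} = \frac{1}{3}$ ($G{\left(V \right)} = \left(-11 + 7\right) \left(- \frac{1}{12}\right) = \left(-4\right) \left(- \frac{1}{12}\right) = \frac{1}{3}$)
$\frac{G{\left(-650 \right)}}{\left(-6 - 3\right)^{2} \left(155 - 28\right)} - \frac{194683}{293906} = \frac{1}{3 \left(-6 - 3\right)^{2} \left(155 - 28\right)} - \frac{194683}{293906} = \frac{1}{3 \left(-9\right)^{2} \cdot 127} - \frac{194683}{293906} = \frac{1}{3 \cdot 81 \cdot 127} - \frac{194683}{293906} = \frac{1}{3 \cdot 10287} - \frac{194683}{293906} = \frac{1}{3} \cdot \frac{1}{10287} - \frac{194683}{293906} = \frac{1}{30861} - \frac{194683}{293906} = - \frac{6007818157}{9070233066}$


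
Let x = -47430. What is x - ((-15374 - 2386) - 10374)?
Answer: -19296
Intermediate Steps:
x - ((-15374 - 2386) - 10374) = -47430 - ((-15374 - 2386) - 10374) = -47430 - (-17760 - 10374) = -47430 - 1*(-28134) = -47430 + 28134 = -19296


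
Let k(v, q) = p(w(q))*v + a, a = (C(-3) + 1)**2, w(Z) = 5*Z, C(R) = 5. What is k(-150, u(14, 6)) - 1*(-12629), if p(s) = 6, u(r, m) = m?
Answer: 11765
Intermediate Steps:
a = 36 (a = (5 + 1)**2 = 6**2 = 36)
k(v, q) = 36 + 6*v (k(v, q) = 6*v + 36 = 36 + 6*v)
k(-150, u(14, 6)) - 1*(-12629) = (36 + 6*(-150)) - 1*(-12629) = (36 - 900) + 12629 = -864 + 12629 = 11765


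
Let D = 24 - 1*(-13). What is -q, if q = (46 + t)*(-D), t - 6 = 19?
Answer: 2627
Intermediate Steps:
D = 37 (D = 24 + 13 = 37)
t = 25 (t = 6 + 19 = 25)
q = -2627 (q = (46 + 25)*(-1*37) = 71*(-37) = -2627)
-q = -1*(-2627) = 2627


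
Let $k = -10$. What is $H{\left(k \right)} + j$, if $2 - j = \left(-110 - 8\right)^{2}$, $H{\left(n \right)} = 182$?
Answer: $-13740$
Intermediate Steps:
$j = -13922$ ($j = 2 - \left(-110 - 8\right)^{2} = 2 - \left(-118\right)^{2} = 2 - 13924 = -13922$)
$H{\left(k \right)} + j = 182 - 13922 = -13740$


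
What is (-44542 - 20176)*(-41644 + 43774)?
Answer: -137849340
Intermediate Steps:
(-44542 - 20176)*(-41644 + 43774) = -64718*2130 = -137849340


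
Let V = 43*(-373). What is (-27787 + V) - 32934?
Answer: -76760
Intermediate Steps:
V = -16039
(-27787 + V) - 32934 = (-27787 - 16039) - 32934 = -43826 - 32934 = -76760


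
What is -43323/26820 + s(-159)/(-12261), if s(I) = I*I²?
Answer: 11919623053/36537780 ≈ 326.23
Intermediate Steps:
s(I) = I³
-43323/26820 + s(-159)/(-12261) = -43323/26820 + (-159)³/(-12261) = -43323*1/26820 - 4019679*(-1/12261) = -14441/8940 + 1339893/4087 = 11919623053/36537780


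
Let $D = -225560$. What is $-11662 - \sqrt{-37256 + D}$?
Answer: $-11662 - 4 i \sqrt{16426} \approx -11662.0 - 512.66 i$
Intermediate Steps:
$-11662 - \sqrt{-37256 + D} = -11662 - \sqrt{-37256 - 225560} = -11662 - \sqrt{-262816} = -11662 - 4 i \sqrt{16426}$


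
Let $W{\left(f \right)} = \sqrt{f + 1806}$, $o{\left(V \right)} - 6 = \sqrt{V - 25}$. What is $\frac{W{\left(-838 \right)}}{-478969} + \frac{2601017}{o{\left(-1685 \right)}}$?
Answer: $\frac{2601017}{291} - \frac{22 \sqrt{2}}{478969} - \frac{2601017 i \sqrt{190}}{582} \approx 8938.2 - 61602.0 i$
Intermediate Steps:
$o{\left(V \right)} = 6 + \sqrt{-25 + V}$ ($o{\left(V \right)} = 6 + \sqrt{V - 25} = 6 + \sqrt{-25 + V}$)
$W{\left(f \right)} = \sqrt{1806 + f}$
$\frac{W{\left(-838 \right)}}{-478969} + \frac{2601017}{o{\left(-1685 \right)}} = \frac{\sqrt{1806 - 838}}{-478969} + \frac{2601017}{6 + \sqrt{-25 - 1685}} = \sqrt{968} \left(- \frac{1}{478969}\right) + \frac{2601017}{6 + \sqrt{-1710}} = 22 \sqrt{2} \left(- \frac{1}{478969}\right) + \frac{2601017}{6 + 3 i \sqrt{190}} = - \frac{22 \sqrt{2}}{478969} + \frac{2601017}{6 + 3 i \sqrt{190}} = \frac{2601017}{6 + 3 i \sqrt{190}} - \frac{22 \sqrt{2}}{478969}$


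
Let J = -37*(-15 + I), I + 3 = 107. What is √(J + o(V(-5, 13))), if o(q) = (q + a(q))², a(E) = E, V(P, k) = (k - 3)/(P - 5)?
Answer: I*√3289 ≈ 57.35*I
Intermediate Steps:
I = 104 (I = -3 + 107 = 104)
V(P, k) = (-3 + k)/(-5 + P)
o(q) = 4*q² (o(q) = (q + q)² = (2*q)² = 4*q²)
J = -3293 (J = -37*(-15 + 104) = -37*89 = -3293)
√(J + o(V(-5, 13))) = √(-3293 + 4*((-3 + 13)/(-5 - 5))²) = √(-3293 + 4*(10/(-10))²) = √(-3293 + 4*(-⅒*10)²) = √(-3293 + 4*(-1)²) = √(-3293 + 4*1) = √(-3293 + 4) = √(-3289) = I*√3289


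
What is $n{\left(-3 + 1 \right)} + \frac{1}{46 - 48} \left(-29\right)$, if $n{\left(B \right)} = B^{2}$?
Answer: $\frac{37}{2} \approx 18.5$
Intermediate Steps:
$n{\left(-3 + 1 \right)} + \frac{1}{46 - 48} \left(-29\right) = \left(-3 + 1\right)^{2} + \frac{1}{46 - 48} \left(-29\right) = \left(-2\right)^{2} + \frac{1}{-2} \left(-29\right) = 4 - - \frac{29}{2} = 4 + \frac{29}{2} = \frac{37}{2}$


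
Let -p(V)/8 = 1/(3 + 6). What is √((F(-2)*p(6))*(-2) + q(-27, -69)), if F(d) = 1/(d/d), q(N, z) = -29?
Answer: 7*I*√5/3 ≈ 5.2175*I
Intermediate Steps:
p(V) = -8/9 (p(V) = -8/(3 + 6) = -8/9)
F(d) = 1 (F(d) = 1/1 = 1)
√((F(-2)*p(6))*(-2) + q(-27, -69)) = √((1*(-8/9))*(-2) - 29) = √(-8/9*(-2) - 29) = √(16/9 - 29) = √(-245/9) = 7*I*√5/3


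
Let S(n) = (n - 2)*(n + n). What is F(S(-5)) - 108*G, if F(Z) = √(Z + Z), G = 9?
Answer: -972 + 2*√35 ≈ -960.17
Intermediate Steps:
S(n) = 2*n*(-2 + n) (S(n) = (-2 + n)*(2*n) = 2*n*(-2 + n))
F(Z) = √2*√Z (F(Z) = √(2*Z) = √2*√Z)
F(S(-5)) - 108*G = √2*√(2*(-5)*(-2 - 5)) - 108*9 = √2*√(2*(-5)*(-7)) - 972 = √2*√70 - 972 = 2*√35 - 972 = -972 + 2*√35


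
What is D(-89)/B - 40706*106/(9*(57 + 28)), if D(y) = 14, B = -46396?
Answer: -14299367269/2535210 ≈ -5640.3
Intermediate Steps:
D(-89)/B - 40706*106/(9*(57 + 28)) = 14/(-46396) - 40706*106/(9*(57 + 28)) = 14*(-1/46396) - 40706/(85*(9*(1/106))) = -1/3314 - 40706/(85*(9/106)) = -1/3314 - 40706/765/106 = -1/3314 - 40706*106/765 = -1/3314 - 4314836/765 = -14299367269/2535210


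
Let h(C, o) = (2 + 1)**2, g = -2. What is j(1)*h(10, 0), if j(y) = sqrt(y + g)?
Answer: 9*I ≈ 9.0*I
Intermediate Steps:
h(C, o) = 9 (h(C, o) = 3**2 = 9)
j(y) = sqrt(-2 + y) (j(y) = sqrt(y - 2) = sqrt(-2 + y))
j(1)*h(10, 0) = sqrt(-2 + 1)*9 = sqrt(-1)*9 = I*9 = 9*I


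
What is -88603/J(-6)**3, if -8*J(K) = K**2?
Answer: 708824/729 ≈ 972.32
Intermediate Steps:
J(K) = -K**2/8
-88603/J(-6)**3 = -88603/((-1/8*(-6)**2)**3) = -88603/((-1/8*36)**3) = -88603/((-9/2)**3) = -88603/(-729/8) = -88603*(-8/729) = 708824/729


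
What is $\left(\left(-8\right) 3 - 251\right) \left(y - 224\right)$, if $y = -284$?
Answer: $139700$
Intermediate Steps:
$\left(\left(-8\right) 3 - 251\right) \left(y - 224\right) = \left(\left(-8\right) 3 - 251\right) \left(-284 - 224\right) = \left(-24 - 251\right) \left(-508\right) = \left(-275\right) \left(-508\right) = 139700$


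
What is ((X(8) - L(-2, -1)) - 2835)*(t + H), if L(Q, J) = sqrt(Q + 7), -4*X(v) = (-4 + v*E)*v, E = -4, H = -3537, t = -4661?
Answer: 22651074 + 8198*sqrt(5) ≈ 2.2669e+7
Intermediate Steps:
X(v) = -v*(-4 - 4*v)/4 (X(v) = -(-4 + v*(-4))*v/4 = -(-4 - 4*v)*v/4 = -v*(-4 - 4*v)/4)
L(Q, J) = sqrt(7 + Q)
((X(8) - L(-2, -1)) - 2835)*(t + H) = ((8*(1 + 8) - sqrt(7 - 2)) - 2835)*(-4661 - 3537) = ((8*9 - sqrt(5)) - 2835)*(-8198) = ((72 - sqrt(5)) - 2835)*(-8198) = (-2763 - sqrt(5))*(-8198) = 22651074 + 8198*sqrt(5)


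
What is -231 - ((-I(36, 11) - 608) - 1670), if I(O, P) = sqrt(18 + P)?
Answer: 2047 + sqrt(29) ≈ 2052.4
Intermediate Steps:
-231 - ((-I(36, 11) - 608) - 1670) = -231 - ((-sqrt(18 + 11) - 608) - 1670) = -231 - ((-sqrt(29) - 608) - 1670) = -231 - ((-608 - sqrt(29)) - 1670) = -231 - (-2278 - sqrt(29)) = -231 + (2278 + sqrt(29)) = 2047 + sqrt(29)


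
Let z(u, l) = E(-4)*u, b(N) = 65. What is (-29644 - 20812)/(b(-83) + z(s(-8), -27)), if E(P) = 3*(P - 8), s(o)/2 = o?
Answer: -50456/641 ≈ -78.714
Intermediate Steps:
s(o) = 2*o
E(P) = -24 + 3*P (E(P) = 3*(-8 + P) = -24 + 3*P)
z(u, l) = -36*u (z(u, l) = (-24 + 3*(-4))*u = (-24 - 12)*u = -36*u)
(-29644 - 20812)/(b(-83) + z(s(-8), -27)) = (-29644 - 20812)/(65 - 72*(-8)) = -50456/(65 - 36*(-16)) = -50456/(65 + 576) = -50456/641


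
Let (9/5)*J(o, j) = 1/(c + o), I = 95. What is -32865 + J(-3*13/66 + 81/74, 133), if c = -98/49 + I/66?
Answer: -13708775/417 ≈ -32875.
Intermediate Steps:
c = -37/66 (c = -98/49 + 95/66 = -98*1/49 + 95*(1/66) = -2 + 95/66 = -37/66 ≈ -0.56061)
J(o, j) = 5/(9*(-37/66 + o))
-32865 + J(-3*13/66 + 81/74, 133) = -32865 + 110/(3*(-37 + 66*(-3*13/66 + 81/74))) = -32865 + 110/(3*(-37 + 66*(-39*1/66 + 81*(1/74)))) = -32865 + 110/(3*(-37 + 66*(-13/22 + 81/74))) = -32865 + 110/(3*(-37 + 66*(205/407))) = -32865 + 110/(3*(-37 + 1230/37)) = -32865 + 110/(3*(-139/37)) = -32865 + (110/3)*(-37/139) = -32865 - 4070/417 = -13708775/417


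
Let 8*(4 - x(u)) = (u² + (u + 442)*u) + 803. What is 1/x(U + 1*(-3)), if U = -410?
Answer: -8/159363 ≈ -5.0200e-5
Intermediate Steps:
x(u) = -771/8 - u²/8 - u*(442 + u)/8 (x(u) = 4 - ((u² + (u + 442)*u) + 803)/8 = 4 - ((u² + (442 + u)*u) + 803)/8 = 4 - ((u² + u*(442 + u)) + 803)/8 = 4 - (803 + u² + u*(442 + u))/8 = 4 + (-803/8 - u²/8 - u*(442 + u)/8) = -771/8 - u²/8 - u*(442 + u)/8)
1/x(U + 1*(-3)) = 1/(-771/8 - 221*(-410 + 1*(-3))/4 - (-410 + 1*(-3))²/4) = 1/(-771/8 - 221*(-410 - 3)/4 - (-410 - 3)²/4) = 1/(-771/8 - 221/4*(-413) - ¼*(-413)²) = 1/(-771/8 + 91273/4 - ¼*170569) = 1/(-771/8 + 91273/4 - 170569/4) = 1/(-159363/8) = -8/159363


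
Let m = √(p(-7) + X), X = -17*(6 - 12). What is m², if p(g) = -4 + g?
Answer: 91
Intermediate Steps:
X = 102 (X = -17*(-6) = 102)
m = √91 (m = √((-4 - 7) + 102) = √(-11 + 102) = √91 ≈ 9.5394)
m² = (√91)² = 91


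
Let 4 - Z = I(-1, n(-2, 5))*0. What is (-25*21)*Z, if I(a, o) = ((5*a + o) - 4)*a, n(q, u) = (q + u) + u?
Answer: -2100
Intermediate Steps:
n(q, u) = q + 2*u
I(a, o) = a*(-4 + o + 5*a) (I(a, o) = ((o + 5*a) - 4)*a = (-4 + o + 5*a)*a = a*(-4 + o + 5*a))
Z = 4 (Z = 4 - (-(-4 + (-2 + 2*5) + 5*(-1)))*0 = 4 - (-(-4 + (-2 + 10) - 5))*0 = 4 - (-(-4 + 8 - 5))*0 = 4 - (-1*(-1))*0 = 4 - 0 = 4 - 1*0 = 4 + 0 = 4)
(-25*21)*Z = -25*21*4 = -525*4 = -2100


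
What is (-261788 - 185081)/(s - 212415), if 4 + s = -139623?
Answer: 446869/352042 ≈ 1.2694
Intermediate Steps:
s = -139627 (s = -4 - 139623 = -139627)
(-261788 - 185081)/(s - 212415) = (-261788 - 185081)/(-139627 - 212415) = -446869/(-352042) = -446869*(-1/352042) = 446869/352042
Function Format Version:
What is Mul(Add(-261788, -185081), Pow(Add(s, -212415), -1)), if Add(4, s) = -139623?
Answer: Rational(446869, 352042) ≈ 1.2694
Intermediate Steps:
s = -139627 (s = Add(-4, -139623) = -139627)
Mul(Add(-261788, -185081), Pow(Add(s, -212415), -1)) = Mul(Add(-261788, -185081), Pow(Add(-139627, -212415), -1)) = Mul(-446869, Pow(-352042, -1)) = Mul(-446869, Rational(-1, 352042)) = Rational(446869, 352042)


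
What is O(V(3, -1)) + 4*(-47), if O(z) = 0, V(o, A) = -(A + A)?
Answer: -188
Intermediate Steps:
V(o, A) = -2*A
O(V(3, -1)) + 4*(-47) = 0 + 4*(-47) = 0 - 188 = -188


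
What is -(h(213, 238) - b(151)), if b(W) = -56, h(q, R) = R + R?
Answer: -532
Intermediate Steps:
h(q, R) = 2*R
-(h(213, 238) - b(151)) = -(2*238 - 1*(-56)) = -(476 + 56) = -1*532 = -532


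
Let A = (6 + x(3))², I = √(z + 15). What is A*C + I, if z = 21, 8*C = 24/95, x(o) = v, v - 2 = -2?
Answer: 678/95 ≈ 7.1368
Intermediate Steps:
v = 0 (v = 2 - 2 = 0)
x(o) = 0
C = 3/95 (C = (24/95)/8 = (24*(1/95))/8 = (⅛)*(24/95) = 3/95 ≈ 0.031579)
I = 6 (I = √(21 + 15) = √36 = 6)
A = 36 (A = (6 + 0)² = 6² = 36)
A*C + I = 36*(3/95) + 6 = 108/95 + 6 = 678/95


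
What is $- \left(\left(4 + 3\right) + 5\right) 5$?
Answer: $-60$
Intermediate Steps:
$- \left(\left(4 + 3\right) + 5\right) 5 = - \left(7 + 5\right) 5 = - 12 \cdot 5 = \left(-1\right) 60 = -60$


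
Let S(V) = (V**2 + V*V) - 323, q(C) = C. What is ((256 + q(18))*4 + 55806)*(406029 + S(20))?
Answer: 23131004412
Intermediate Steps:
S(V) = -323 + 2*V**2 (S(V) = (V**2 + V**2) - 323 = 2*V**2 - 323 = -323 + 2*V**2)
((256 + q(18))*4 + 55806)*(406029 + S(20)) = ((256 + 18)*4 + 55806)*(406029 + (-323 + 2*20**2)) = (274*4 + 55806)*(406029 + (-323 + 2*400)) = (1096 + 55806)*(406029 + (-323 + 800)) = 56902*(406029 + 477) = 56902*406506 = 23131004412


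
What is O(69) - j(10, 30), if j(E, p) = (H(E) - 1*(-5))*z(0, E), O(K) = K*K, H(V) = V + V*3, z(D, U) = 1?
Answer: 4716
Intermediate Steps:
H(V) = 4*V (H(V) = V + 3*V = 4*V)
O(K) = K²
j(E, p) = 5 + 4*E (j(E, p) = (4*E - 1*(-5))*1 = (4*E + 5)*1 = (5 + 4*E)*1 = 5 + 4*E)
O(69) - j(10, 30) = 69² - (5 + 4*10) = 4761 - (5 + 40) = 4761 - 1*45 = 4761 - 45 = 4716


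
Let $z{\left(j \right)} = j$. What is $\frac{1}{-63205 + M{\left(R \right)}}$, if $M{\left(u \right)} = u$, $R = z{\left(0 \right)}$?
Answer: $- \frac{1}{63205} \approx -1.5822 \cdot 10^{-5}$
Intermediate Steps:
$R = 0$
$\frac{1}{-63205 + M{\left(R \right)}} = \frac{1}{-63205 + 0} = \frac{1}{-63205} = - \frac{1}{63205}$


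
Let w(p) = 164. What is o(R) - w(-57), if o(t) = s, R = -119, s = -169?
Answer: -333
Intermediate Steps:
o(t) = -169
o(R) - w(-57) = -169 - 1*164 = -169 - 164 = -333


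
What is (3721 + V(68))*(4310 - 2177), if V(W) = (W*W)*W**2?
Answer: 45614411901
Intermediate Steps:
V(W) = W**4 (V(W) = W**2*W**2 = W**4)
(3721 + V(68))*(4310 - 2177) = (3721 + 68**4)*(4310 - 2177) = (3721 + 21381376)*2133 = 21385097*2133 = 45614411901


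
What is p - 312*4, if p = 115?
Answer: -1133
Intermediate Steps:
p - 312*4 = 115 - 312*4 = 115 - 156*8 = 115 - 1248 = -1133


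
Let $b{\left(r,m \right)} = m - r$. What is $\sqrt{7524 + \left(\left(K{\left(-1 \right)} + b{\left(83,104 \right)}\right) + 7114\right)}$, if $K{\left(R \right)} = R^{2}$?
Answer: $2 \sqrt{3665} \approx 121.08$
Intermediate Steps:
$\sqrt{7524 + \left(\left(K{\left(-1 \right)} + b{\left(83,104 \right)}\right) + 7114\right)} = \sqrt{7524 + \left(\left(\left(-1\right)^{2} + \left(104 - 83\right)\right) + 7114\right)} = \sqrt{7524 + \left(\left(1 + \left(104 - 83\right)\right) + 7114\right)} = \sqrt{7524 + \left(\left(1 + 21\right) + 7114\right)} = \sqrt{7524 + \left(22 + 7114\right)} = \sqrt{7524 + 7136} = \sqrt{14660} = 2 \sqrt{3665}$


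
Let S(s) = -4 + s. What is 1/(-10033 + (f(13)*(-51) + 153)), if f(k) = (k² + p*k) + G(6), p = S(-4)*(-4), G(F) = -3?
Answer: -1/39562 ≈ -2.5277e-5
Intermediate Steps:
p = 32 (p = (-4 - 4)*(-4) = -8*(-4) = 32)
f(k) = -3 + k² + 32*k (f(k) = (k² + 32*k) - 3 = -3 + k² + 32*k)
1/(-10033 + (f(13)*(-51) + 153)) = 1/(-10033 + ((-3 + 13² + 32*13)*(-51) + 153)) = 1/(-10033 + ((-3 + 169 + 416)*(-51) + 153)) = 1/(-10033 + (582*(-51) + 153)) = 1/(-10033 + (-29682 + 153)) = 1/(-10033 - 29529) = 1/(-39562) = -1/39562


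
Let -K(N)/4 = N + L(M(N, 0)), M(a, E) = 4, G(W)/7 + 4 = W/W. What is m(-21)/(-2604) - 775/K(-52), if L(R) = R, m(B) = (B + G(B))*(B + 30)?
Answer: -23161/5952 ≈ -3.8913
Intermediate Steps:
G(W) = -21 (G(W) = -28 + 7*(W/W) = -28 + 7*1 = -28 + 7 = -21)
m(B) = (-21 + B)*(30 + B) (m(B) = (B - 21)*(B + 30) = (-21 + B)*(30 + B))
K(N) = -16 - 4*N (K(N) = -4*(N + 4) = -4*(4 + N) = -16 - 4*N)
m(-21)/(-2604) - 775/K(-52) = (-630 + (-21)² + 9*(-21))/(-2604) - 775/(-16 - 4*(-52)) = (-630 + 441 - 189)*(-1/2604) - 775/(-16 + 208) = -378*(-1/2604) - 775/192 = 9/62 - 775*1/192 = 9/62 - 775/192 = -23161/5952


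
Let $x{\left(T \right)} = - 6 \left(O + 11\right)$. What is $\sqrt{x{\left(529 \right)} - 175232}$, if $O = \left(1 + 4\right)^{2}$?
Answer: $2 i \sqrt{43862} \approx 418.87 i$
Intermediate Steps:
$O = 25$ ($O = 5^{2} = 25$)
$x{\left(T \right)} = -216$ ($x{\left(T \right)} = - 6 \left(25 + 11\right) = \left(-6\right) 36 = -216$)
$\sqrt{x{\left(529 \right)} - 175232} = \sqrt{-216 - 175232} = \sqrt{-175448} = 2 i \sqrt{43862}$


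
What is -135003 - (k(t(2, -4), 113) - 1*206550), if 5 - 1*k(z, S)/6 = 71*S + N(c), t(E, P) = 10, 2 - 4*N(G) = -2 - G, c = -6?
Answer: 119652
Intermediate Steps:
N(G) = 1 + G/4 (N(G) = ½ - (-2 - G)/4 = ½ + (½ + G/4) = 1 + G/4)
k(z, S) = 33 - 426*S (k(z, S) = 30 - 6*(71*S + (1 + (¼)*(-6))) = 30 - 6*(71*S + (1 - 3/2)) = 30 - 6*(71*S - ½) = 30 - 6*(-½ + 71*S) = 30 + (3 - 426*S) = 33 - 426*S)
-135003 - (k(t(2, -4), 113) - 1*206550) = -135003 - ((33 - 426*113) - 1*206550) = -135003 - ((33 - 48138) - 206550) = -135003 - (-48105 - 206550) = -135003 - 1*(-254655) = -135003 + 254655 = 119652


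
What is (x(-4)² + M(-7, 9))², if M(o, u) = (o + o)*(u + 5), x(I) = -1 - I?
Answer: 34969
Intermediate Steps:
M(o, u) = 2*o*(5 + u) (M(o, u) = (2*o)*(5 + u) = 2*o*(5 + u))
(x(-4)² + M(-7, 9))² = ((-1 - 1*(-4))² + 2*(-7)*(5 + 9))² = ((-1 + 4)² + 2*(-7)*14)² = (3² - 196)² = (9 - 196)² = (-187)² = 34969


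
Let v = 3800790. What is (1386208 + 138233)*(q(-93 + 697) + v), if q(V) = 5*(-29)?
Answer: 5793859064445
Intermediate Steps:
q(V) = -145
(1386208 + 138233)*(q(-93 + 697) + v) = (1386208 + 138233)*(-145 + 3800790) = 1524441*3800645 = 5793859064445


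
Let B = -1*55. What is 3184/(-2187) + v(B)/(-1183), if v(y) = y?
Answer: -3646387/2587221 ≈ -1.4094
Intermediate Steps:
B = -55
3184/(-2187) + v(B)/(-1183) = 3184/(-2187) - 55/(-1183) = 3184*(-1/2187) - 55*(-1/1183) = -3184/2187 + 55/1183 = -3646387/2587221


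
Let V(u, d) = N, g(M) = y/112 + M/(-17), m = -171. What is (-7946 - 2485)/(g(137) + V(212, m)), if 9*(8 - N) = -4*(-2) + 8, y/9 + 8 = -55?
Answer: 25535088/16889 ≈ 1511.9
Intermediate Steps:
y = -567 (y = -72 + 9*(-55) = -72 - 495 = -567)
g(M) = -81/16 - M/17 (g(M) = -567/112 + M/(-17) = -567*1/112 + M*(-1/17) = -81/16 - M/17)
N = 56/9 (N = 8 - (-4*(-2) + 8)/9 = 8 - (8 + 8)/9 = 8 - 1/9*16 = 8 - 16/9 = 56/9 ≈ 6.2222)
V(u, d) = 56/9
(-7946 - 2485)/(g(137) + V(212, m)) = (-7946 - 2485)/((-81/16 - 1/17*137) + 56/9) = -10431/((-81/16 - 137/17) + 56/9) = -10431/(-3569/272 + 56/9) = -10431/(-16889/2448) = -10431*(-2448/16889) = 25535088/16889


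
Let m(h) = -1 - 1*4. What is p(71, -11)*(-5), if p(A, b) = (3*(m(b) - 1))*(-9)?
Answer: -810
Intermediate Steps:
m(h) = -5 (m(h) = -1 - 4 = -5)
p(A, b) = 162 (p(A, b) = (3*(-5 - 1))*(-9) = (3*(-6))*(-9) = -18*(-9) = 162)
p(71, -11)*(-5) = 162*(-5) = -810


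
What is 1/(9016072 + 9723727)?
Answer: 1/18739799 ≈ 5.3362e-8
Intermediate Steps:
1/(9016072 + 9723727) = 1/18739799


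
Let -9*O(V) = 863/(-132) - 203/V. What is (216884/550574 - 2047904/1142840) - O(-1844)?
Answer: -11373061238621992/5384414972421045 ≈ -2.1122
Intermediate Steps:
O(V) = 863/1188 + 203/(9*V) (O(V) = -(863/(-132) - 203/V)/9 = -(863*(-1/132) - 203/V)/9 = -(-863/132 - 203/V)/9 = 863/1188 + 203/(9*V))
(216884/550574 - 2047904/1142840) - O(-1844) = (216884/550574 - 2047904/1142840) - (26796 + 863*(-1844))/(1188*(-1844)) = (216884*(1/550574) - 2047904*1/1142840) - (-1)*(26796 - 1591372)/(1188*1844) = (108442/275287 - 255988/142855) - (-1)*(-1564576)/(1188*1844) = -54978686646/39326124385 - 1*97786/136917 = -54978686646/39326124385 - 97786/136917 = -11373061238621992/5384414972421045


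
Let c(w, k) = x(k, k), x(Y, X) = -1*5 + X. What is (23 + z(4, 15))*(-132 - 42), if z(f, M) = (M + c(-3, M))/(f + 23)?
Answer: -37468/9 ≈ -4163.1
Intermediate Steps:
x(Y, X) = -5 + X
c(w, k) = -5 + k
z(f, M) = (-5 + 2*M)/(23 + f) (z(f, M) = (M + (-5 + M))/(f + 23) = (-5 + 2*M)/(23 + f))
(23 + z(4, 15))*(-132 - 42) = (23 + (-5 + 2*15)/(23 + 4))*(-132 - 42) = (23 + (-5 + 30)/27)*(-174) = (23 + (1/27)*25)*(-174) = (23 + 25/27)*(-174) = (646/27)*(-174) = -37468/9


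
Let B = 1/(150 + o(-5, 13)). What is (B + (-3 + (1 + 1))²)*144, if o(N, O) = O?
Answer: 23616/163 ≈ 144.88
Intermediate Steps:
B = 1/163 (B = 1/(150 + 13) = 1/163 ≈ 0.0061350)
(B + (-3 + (1 + 1))²)*144 = (1/163 + (-3 + (1 + 1))²)*144 = (1/163 + (-3 + 2)²)*144 = (1/163 + (-1)²)*144 = (1/163 + 1)*144 = (164/163)*144 = 23616/163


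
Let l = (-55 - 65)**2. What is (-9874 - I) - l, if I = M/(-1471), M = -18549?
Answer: -35725603/1471 ≈ -24287.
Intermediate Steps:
I = 18549/1471 (I = -18549/(-1471) = -18549*(-1/1471) = 18549/1471 ≈ 12.610)
l = 14400 (l = (-120)**2 = 14400)
(-9874 - I) - l = (-9874 - 1*18549/1471) - 1*14400 = (-9874 - 18549/1471) - 14400 = -14543203/1471 - 14400 = -35725603/1471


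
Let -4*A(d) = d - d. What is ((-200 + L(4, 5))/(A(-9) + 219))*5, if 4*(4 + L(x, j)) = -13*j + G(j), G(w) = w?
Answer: -5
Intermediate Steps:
A(d) = 0 (A(d) = -(d - d)/4 = -1/4*0 = 0)
L(x, j) = -4 - 3*j (L(x, j) = -4 + (-13*j + j)/4 = -4 + (-12*j)/4 = -4 - 3*j)
((-200 + L(4, 5))/(A(-9) + 219))*5 = ((-200 + (-4 - 3*5))/(0 + 219))*5 = ((-200 + (-4 - 15))/219)*5 = ((-200 - 19)*(1/219))*5 = -219*1/219*5 = -1*5 = -5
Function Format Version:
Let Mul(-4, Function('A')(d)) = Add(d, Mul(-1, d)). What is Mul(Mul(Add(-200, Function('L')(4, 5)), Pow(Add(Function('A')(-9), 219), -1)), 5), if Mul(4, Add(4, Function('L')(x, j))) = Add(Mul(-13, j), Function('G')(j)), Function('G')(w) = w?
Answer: -5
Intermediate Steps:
Function('A')(d) = 0 (Function('A')(d) = Mul(Rational(-1, 4), Add(d, Mul(-1, d))) = Mul(Rational(-1, 4), 0) = 0)
Function('L')(x, j) = Add(-4, Mul(-3, j)) (Function('L')(x, j) = Add(-4, Mul(Rational(1, 4), Add(Mul(-13, j), j))) = Add(-4, Mul(Rational(1, 4), Mul(-12, j))) = Add(-4, Mul(-3, j)))
Mul(Mul(Add(-200, Function('L')(4, 5)), Pow(Add(Function('A')(-9), 219), -1)), 5) = Mul(Mul(Add(-200, Add(-4, Mul(-3, 5))), Pow(Add(0, 219), -1)), 5) = Mul(Mul(Add(-200, Add(-4, -15)), Pow(219, -1)), 5) = Mul(Mul(Add(-200, -19), Rational(1, 219)), 5) = Mul(Mul(-219, Rational(1, 219)), 5) = Mul(-1, 5) = -5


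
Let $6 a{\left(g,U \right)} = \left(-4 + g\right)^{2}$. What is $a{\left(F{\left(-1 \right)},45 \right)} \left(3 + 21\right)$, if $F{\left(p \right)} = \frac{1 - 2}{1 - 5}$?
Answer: $\frac{225}{4} \approx 56.25$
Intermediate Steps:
$F{\left(p \right)} = \frac{1}{4}$ ($F{\left(p \right)} = - \frac{1}{-4} = \left(-1\right) \left(- \frac{1}{4}\right) = \frac{1}{4}$)
$a{\left(g,U \right)} = \frac{\left(-4 + g\right)^{2}}{6}$
$a{\left(F{\left(-1 \right)},45 \right)} \left(3 + 21\right) = \frac{\left(-4 + \frac{1}{4}\right)^{2}}{6} \left(3 + 21\right) = \frac{\left(- \frac{15}{4}\right)^{2}}{6} \cdot 24 = \frac{1}{6} \cdot \frac{225}{16} \cdot 24 = \frac{75}{32} \cdot 24 = \frac{225}{4}$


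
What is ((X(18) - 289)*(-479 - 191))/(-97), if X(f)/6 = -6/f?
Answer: -2010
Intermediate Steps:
X(f) = -36/f (X(f) = 6*(-6/f) = -36/f)
((X(18) - 289)*(-479 - 191))/(-97) = ((-36/18 - 289)*(-479 - 191))/(-97) = ((-36*1/18 - 289)*(-670))*(-1/97) = ((-2 - 289)*(-670))*(-1/97) = -291*(-670)*(-1/97) = 194970*(-1/97) = -2010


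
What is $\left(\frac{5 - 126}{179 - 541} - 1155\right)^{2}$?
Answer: $\frac{174714804121}{131044} \approx 1.3333 \cdot 10^{6}$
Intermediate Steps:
$\left(\frac{5 - 126}{179 - 541} - 1155\right)^{2} = \left(- \frac{121}{-362} - 1155\right)^{2} = \left(\left(-121\right) \left(- \frac{1}{362}\right) - 1155\right)^{2} = \left(\frac{121}{362} - 1155\right)^{2} = \left(- \frac{417989}{362}\right)^{2} = \frac{174714804121}{131044}$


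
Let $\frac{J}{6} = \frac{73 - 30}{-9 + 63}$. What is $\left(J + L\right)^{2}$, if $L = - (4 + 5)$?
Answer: $\frac{1444}{81} \approx 17.827$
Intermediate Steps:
$L = -9$ ($L = \left(-1\right) 9 = -9$)
$J = \frac{43}{9}$ ($J = 6 \frac{73 - 30}{-9 + 63} = 6 \cdot \frac{43}{54} = \frac{43}{9} \approx 4.7778$)
$\left(J + L\right)^{2} = \left(\frac{43}{9} - 9\right)^{2} = \left(- \frac{38}{9}\right)^{2} = \frac{1444}{81}$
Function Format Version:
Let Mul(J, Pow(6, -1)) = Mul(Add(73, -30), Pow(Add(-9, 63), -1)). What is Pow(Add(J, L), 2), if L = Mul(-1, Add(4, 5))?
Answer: Rational(1444, 81) ≈ 17.827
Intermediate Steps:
L = -9 (L = Mul(-1, 9) = -9)
J = Rational(43, 9) (J = Mul(6, Mul(Add(73, -30), Pow(Add(-9, 63), -1))) = Mul(6, Mul(43, Pow(54, -1))) = Mul(6, Mul(43, Rational(1, 54))) = Mul(6, Rational(43, 54)) = Rational(43, 9) ≈ 4.7778)
Pow(Add(J, L), 2) = Pow(Add(Rational(43, 9), -9), 2) = Pow(Rational(-38, 9), 2) = Rational(1444, 81)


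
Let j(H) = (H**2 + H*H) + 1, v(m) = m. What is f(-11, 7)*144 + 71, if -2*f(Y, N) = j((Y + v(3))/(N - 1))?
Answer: -257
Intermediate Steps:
j(H) = 1 + 2*H**2 (j(H) = (H**2 + H**2) + 1 = 2*H**2 + 1 = 1 + 2*H**2)
f(Y, N) = -1/2 - (3 + Y)**2/(-1 + N)**2 (f(Y, N) = -(1 + 2*((Y + 3)/(N - 1))**2)/2 = -(1 + 2*((3 + Y)/(-1 + N))**2)/2 = -(1 + 2*((3 + Y)**2/(-1 + N)**2))/2 = -(1 + 2*(3 + Y)**2/(-1 + N)**2)/2 = -1/2 - (3 + Y)**2/(-1 + N)**2)
f(-11, 7)*144 + 71 = (-1/2 - (3 - 11)**2/(-1 + 7)**2)*144 + 71 = (-1/2 - 1*(-8)**2/6**2)*144 + 71 = (-1/2 - 1*1/36*64)*144 + 71 = (-1/2 - 16/9)*144 + 71 = -41/18*144 + 71 = -328 + 71 = -257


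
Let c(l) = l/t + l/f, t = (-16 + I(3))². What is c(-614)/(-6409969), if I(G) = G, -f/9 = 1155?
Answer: 6278764/11260745090595 ≈ 5.5758e-7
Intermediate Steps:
f = -10395 (f = -9*1155 = -10395)
t = 169 (t = (-16 + 3)² = (-13)² = 169)
c(l) = 10226*l/1756755 (c(l) = l/169 + l/(-10395) = l*(1/169) + l*(-1/10395) = l/169 - l/10395 = 10226*l/1756755)
c(-614)/(-6409969) = ((10226/1756755)*(-614))/(-6409969) = -6278764/1756755*(-1/6409969) = 6278764/11260745090595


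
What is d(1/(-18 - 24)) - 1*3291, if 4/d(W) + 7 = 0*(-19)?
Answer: -23041/7 ≈ -3291.6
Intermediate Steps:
d(W) = -4/7 (d(W) = 4/(-7 + 0*(-19)) = 4/(-7 + 0) = 4/(-7) = 4*(-⅐) = -4/7)
d(1/(-18 - 24)) - 1*3291 = -4/7 - 1*3291 = -4/7 - 3291 = -23041/7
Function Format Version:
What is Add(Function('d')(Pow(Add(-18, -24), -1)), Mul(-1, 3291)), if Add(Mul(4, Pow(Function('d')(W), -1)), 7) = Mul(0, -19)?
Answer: Rational(-23041, 7) ≈ -3291.6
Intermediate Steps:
Function('d')(W) = Rational(-4, 7) (Function('d')(W) = Mul(4, Pow(Add(-7, Mul(0, -19)), -1)) = Mul(4, Pow(Add(-7, 0), -1)) = Mul(4, Pow(-7, -1)) = Mul(4, Rational(-1, 7)) = Rational(-4, 7))
Add(Function('d')(Pow(Add(-18, -24), -1)), Mul(-1, 3291)) = Add(Rational(-4, 7), Mul(-1, 3291)) = Add(Rational(-4, 7), -3291) = Rational(-23041, 7)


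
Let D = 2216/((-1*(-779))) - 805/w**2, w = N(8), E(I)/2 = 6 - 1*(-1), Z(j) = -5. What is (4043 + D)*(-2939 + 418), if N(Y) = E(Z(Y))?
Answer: -222247273459/21812 ≈ -1.0189e+7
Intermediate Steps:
E(I) = 14 (E(I) = 2*(6 - 1*(-1)) = 2*(6 + 1) = 2*7 = 14)
N(Y) = 14
w = 14
D = -27537/21812 (D = 2216/((-1*(-779))) - 805/(14**2) = 2216/779 - 805/196 = 2216*(1/779) - 805*1/196 = 2216/779 - 115/28 = -27537/21812 ≈ -1.2625)
(4043 + D)*(-2939 + 418) = (4043 - 27537/21812)*(-2939 + 418) = (88158379/21812)*(-2521) = -222247273459/21812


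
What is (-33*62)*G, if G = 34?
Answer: -69564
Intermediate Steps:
(-33*62)*G = -33*62*34 = -2046*34 = -69564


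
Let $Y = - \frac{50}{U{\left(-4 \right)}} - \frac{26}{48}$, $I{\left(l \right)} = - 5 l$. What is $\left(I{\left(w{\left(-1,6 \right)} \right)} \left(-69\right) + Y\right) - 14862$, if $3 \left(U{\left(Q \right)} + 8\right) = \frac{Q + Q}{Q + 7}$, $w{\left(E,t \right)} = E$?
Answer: $- \frac{182423}{12} \approx -15202.0$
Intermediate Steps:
$U{\left(Q \right)} = -8 + \frac{2 Q}{3 \left(7 + Q\right)}$ ($U{\left(Q \right)} = -8 + \frac{\left(Q + Q\right) \frac{1}{Q + 7}}{3} = -8 + \frac{2 Q \frac{1}{7 + Q}}{3} = -8 + \frac{2 Q}{3 \left(7 + Q\right)}$)
$Y = \frac{61}{12}$ ($Y = - \frac{50}{\frac{2}{3} \frac{1}{7 - 4} \left(-84 - -44\right)} - \frac{26}{48} = - \frac{50}{\frac{2}{3} \cdot \frac{1}{3} \left(-84 + 44\right)} - \frac{13}{24} = - \frac{50}{\frac{2}{3} \cdot \frac{1}{3} \left(-40\right)} - \frac{13}{24} = - \frac{50}{- \frac{80}{9}} - \frac{13}{24} = \left(-50\right) \left(- \frac{9}{80}\right) - \frac{13}{24} = \frac{45}{8} - \frac{13}{24} = \frac{61}{12} \approx 5.0833$)
$\left(I{\left(w{\left(-1,6 \right)} \right)} \left(-69\right) + Y\right) - 14862 = \left(\left(-5\right) \left(-1\right) \left(-69\right) + \frac{61}{12}\right) - 14862 = \left(5 \left(-69\right) + \frac{61}{12}\right) - 14862 = \left(-345 + \frac{61}{12}\right) - 14862 = - \frac{4079}{12} - 14862 = - \frac{182423}{12}$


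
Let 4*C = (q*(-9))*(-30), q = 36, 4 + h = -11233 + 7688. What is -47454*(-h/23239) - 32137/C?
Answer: -409993449523/56470770 ≈ -7260.3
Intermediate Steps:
h = -3549 (h = -4 + (-11233 + 7688) = -4 - 3545 = -3549)
C = 2430 (C = ((36*(-9))*(-30))/4 = (-324*(-30))/4 = (¼)*9720 = 2430)
-47454*(-h/23239) - 32137/C = -47454/((-23239/(-3549))) - 32137/2430 = -47454/((-23239*(-1/3549))) - 32137*1/2430 = -47454/23239/3549 - 32137/2430 = -47454*3549/23239 - 32137/2430 = -168414246/23239 - 32137/2430 = -409993449523/56470770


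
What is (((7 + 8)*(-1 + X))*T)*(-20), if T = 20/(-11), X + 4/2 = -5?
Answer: -48000/11 ≈ -4363.6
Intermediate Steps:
X = -7 (X = -2 - 5 = -7)
T = -20/11 (T = 20*(-1/11) = -20/11 ≈ -1.8182)
(((7 + 8)*(-1 + X))*T)*(-20) = (((7 + 8)*(-1 - 7))*(-20/11))*(-20) = ((15*(-8))*(-20/11))*(-20) = -120*(-20/11)*(-20) = (2400/11)*(-20) = -48000/11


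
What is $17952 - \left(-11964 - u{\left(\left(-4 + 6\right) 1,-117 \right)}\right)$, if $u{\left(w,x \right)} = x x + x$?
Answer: $43488$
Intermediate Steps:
$u{\left(w,x \right)} = x + x^{2}$ ($u{\left(w,x \right)} = x^{2} + x = x + x^{2}$)
$17952 - \left(-11964 - u{\left(\left(-4 + 6\right) 1,-117 \right)}\right) = 17952 - \left(-11964 - - 117 \left(1 - 117\right)\right) = 17952 - \left(-11964 - \left(-117\right) \left(-116\right)\right) = 17952 - \left(-11964 - 13572\right) = 17952 - -25536 = 17952 + 25536 = 43488$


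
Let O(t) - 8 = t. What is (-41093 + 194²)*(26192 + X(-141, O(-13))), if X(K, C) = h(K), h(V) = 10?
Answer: -90580314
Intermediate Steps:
O(t) = 8 + t
X(K, C) = 10
(-41093 + 194²)*(26192 + X(-141, O(-13))) = (-41093 + 194²)*(26192 + 10) = (-41093 + 37636)*26202 = -3457*26202 = -90580314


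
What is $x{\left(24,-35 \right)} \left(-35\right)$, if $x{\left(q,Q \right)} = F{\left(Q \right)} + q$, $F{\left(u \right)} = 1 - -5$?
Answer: $-1050$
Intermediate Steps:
$F{\left(u \right)} = 6$ ($F{\left(u \right)} = 1 + 5 = 6$)
$x{\left(q,Q \right)} = 6 + q$
$x{\left(24,-35 \right)} \left(-35\right) = \left(6 + 24\right) \left(-35\right) = 30 \left(-35\right) = -1050$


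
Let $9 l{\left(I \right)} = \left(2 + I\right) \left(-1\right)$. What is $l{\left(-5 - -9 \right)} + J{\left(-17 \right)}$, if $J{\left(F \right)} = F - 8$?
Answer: $- \frac{77}{3} \approx -25.667$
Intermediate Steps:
$J{\left(F \right)} = -8 + F$ ($J{\left(F \right)} = F - 8 = -8 + F$)
$l{\left(I \right)} = - \frac{2}{9} - \frac{I}{9}$ ($l{\left(I \right)} = \frac{\left(2 + I\right) \left(-1\right)}{9} = \frac{-2 - I}{9} = - \frac{2}{9} - \frac{I}{9}$)
$l{\left(-5 - -9 \right)} + J{\left(-17 \right)} = \left(- \frac{2}{9} - \frac{-5 - -9}{9}\right) - 25 = \left(- \frac{2}{9} - \frac{-5 + 9}{9}\right) - 25 = \left(- \frac{2}{9} - \frac{4}{9}\right) - 25 = - \frac{2}{3} - 25 = - \frac{77}{3}$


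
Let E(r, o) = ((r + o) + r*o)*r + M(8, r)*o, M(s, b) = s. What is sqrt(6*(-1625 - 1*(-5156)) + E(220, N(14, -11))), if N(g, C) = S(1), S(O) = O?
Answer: sqrt(118214) ≈ 343.82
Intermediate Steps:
N(g, C) = 1
E(r, o) = 8*o + r*(o + r + o*r) (E(r, o) = ((r + o) + r*o)*r + 8*o = ((o + r) + o*r)*r + 8*o = (o + r + o*r)*r + 8*o = r*(o + r + o*r) + 8*o = 8*o + r*(o + r + o*r))
sqrt(6*(-1625 - 1*(-5156)) + E(220, N(14, -11))) = sqrt(6*(-1625 - 1*(-5156)) + (220**2 + 8*1 + 1*220 + 1*220**2)) = sqrt(6*(-1625 + 5156) + (48400 + 8 + 220 + 1*48400)) = sqrt(6*3531 + (48400 + 8 + 220 + 48400)) = sqrt(21186 + 97028) = sqrt(118214)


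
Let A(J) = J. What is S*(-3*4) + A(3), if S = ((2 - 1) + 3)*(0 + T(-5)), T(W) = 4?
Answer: -189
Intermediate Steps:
S = 16 (S = ((2 - 1) + 3)*(0 + 4) = (1 + 3)*4 = 4*4 = 16)
S*(-3*4) + A(3) = 16*(-3*4) + 3 = 16*(-12) + 3 = -192 + 3 = -189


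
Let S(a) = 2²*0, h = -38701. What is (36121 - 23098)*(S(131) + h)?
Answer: -504003123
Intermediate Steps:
S(a) = 0 (S(a) = 4*0 = 0)
(36121 - 23098)*(S(131) + h) = (36121 - 23098)*(0 - 38701) = 13023*(-38701) = -504003123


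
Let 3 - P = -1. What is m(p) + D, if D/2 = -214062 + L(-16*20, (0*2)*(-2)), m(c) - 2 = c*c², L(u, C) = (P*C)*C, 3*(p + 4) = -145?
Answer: -15429187/27 ≈ -5.7145e+5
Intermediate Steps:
P = 4 (P = 3 - 1*(-1) = 3 + 1 = 4)
p = -157/3 (p = -4 + (⅓)*(-145) = -4 - 145/3 = -157/3 ≈ -52.333)
L(u, C) = 4*C² (L(u, C) = (4*C)*C = 4*C²)
m(c) = 2 + c³ (m(c) = 2 + c*c² = 2 + c³)
D = -428124 (D = 2*(-214062 + 4*((0*2)*(-2))²) = 2*(-214062 + 4*(0*(-2))²) = 2*(-214062 + 4*0²) = 2*(-214062 + 4*0) = 2*(-214062 + 0) = 2*(-214062) = -428124)
m(p) + D = (2 + (-157/3)³) - 428124 = (2 - 3869893/27) - 428124 = -3869839/27 - 428124 = -15429187/27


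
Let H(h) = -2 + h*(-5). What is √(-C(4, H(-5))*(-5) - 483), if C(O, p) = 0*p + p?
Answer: 4*I*√23 ≈ 19.183*I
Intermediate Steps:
H(h) = -2 - 5*h
C(O, p) = p (C(O, p) = 0 + p = p)
√(-C(4, H(-5))*(-5) - 483) = √(-(-2 - 5*(-5))*(-5) - 483) = √(-(-2 + 25)*(-5) - 483) = √(-1*23*(-5) - 483) = √(-23*(-5) - 483) = √(115 - 483) = √(-368) = 4*I*√23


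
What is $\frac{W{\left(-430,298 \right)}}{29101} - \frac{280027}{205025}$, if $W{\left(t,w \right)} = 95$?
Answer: $- \frac{8129588352}{5966432525} \approx -1.3626$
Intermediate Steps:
$\frac{W{\left(-430,298 \right)}}{29101} - \frac{280027}{205025} = \frac{95}{29101} - \frac{280027}{205025} = - \frac{8129588352}{5966432525}$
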